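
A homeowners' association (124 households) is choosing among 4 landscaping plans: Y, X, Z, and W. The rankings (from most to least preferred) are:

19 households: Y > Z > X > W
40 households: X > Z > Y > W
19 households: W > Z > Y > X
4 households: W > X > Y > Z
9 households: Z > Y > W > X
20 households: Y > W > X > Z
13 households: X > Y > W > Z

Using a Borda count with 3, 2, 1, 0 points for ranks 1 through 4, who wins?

Y: 19·3 + 40·1 + 19·1 + 4·1 + 9·2 + 20·3 + 13·2 = 224
X: 19·1 + 40·3 + 19·0 + 4·2 + 9·0 + 20·1 + 13·3 = 206
Z: 19·2 + 40·2 + 19·2 + 4·0 + 9·3 + 20·0 + 13·0 = 183
W: 19·0 + 40·0 + 19·3 + 4·3 + 9·1 + 20·2 + 13·1 = 131
Y has the highest Borda score (224).

Y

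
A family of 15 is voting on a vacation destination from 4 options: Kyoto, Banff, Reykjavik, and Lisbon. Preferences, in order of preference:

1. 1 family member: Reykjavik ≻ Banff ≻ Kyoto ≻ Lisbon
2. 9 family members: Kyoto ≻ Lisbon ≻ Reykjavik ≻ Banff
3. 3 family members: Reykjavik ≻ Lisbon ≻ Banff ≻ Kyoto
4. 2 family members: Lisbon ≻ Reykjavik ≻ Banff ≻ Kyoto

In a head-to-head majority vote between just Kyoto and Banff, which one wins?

Voters preferring Kyoto to Banff: 9; preferring Banff to Kyoto: 6.
Kyoto wins the head-to-head.

Kyoto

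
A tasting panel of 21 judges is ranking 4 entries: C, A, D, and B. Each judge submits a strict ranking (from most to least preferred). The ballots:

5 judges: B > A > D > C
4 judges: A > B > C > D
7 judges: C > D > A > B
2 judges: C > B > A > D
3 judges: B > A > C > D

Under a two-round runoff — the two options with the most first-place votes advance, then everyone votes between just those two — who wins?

Round 1 first-place votes: C 9, A 4, D 0, B 8.
C and B advance.
Runoff: C is preferred to B by 9 voters; B by 12.
B wins the runoff.

B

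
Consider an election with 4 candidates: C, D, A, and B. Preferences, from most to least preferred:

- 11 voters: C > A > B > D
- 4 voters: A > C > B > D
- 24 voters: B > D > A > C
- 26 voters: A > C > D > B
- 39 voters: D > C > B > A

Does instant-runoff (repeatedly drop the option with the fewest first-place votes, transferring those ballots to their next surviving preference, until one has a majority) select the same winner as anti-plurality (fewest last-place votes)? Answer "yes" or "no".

yes

Instant-runoff — R1 C 11, D 39, A 30, B 24 (C out); R2 D 39, A 41, B 24 (B out); R3 D 63, A 41 (D winner). Winner: D.
Anti-plurality — last-place votes: C 24, D 15, A 39, B 26. Winner: D.
The two methods agree.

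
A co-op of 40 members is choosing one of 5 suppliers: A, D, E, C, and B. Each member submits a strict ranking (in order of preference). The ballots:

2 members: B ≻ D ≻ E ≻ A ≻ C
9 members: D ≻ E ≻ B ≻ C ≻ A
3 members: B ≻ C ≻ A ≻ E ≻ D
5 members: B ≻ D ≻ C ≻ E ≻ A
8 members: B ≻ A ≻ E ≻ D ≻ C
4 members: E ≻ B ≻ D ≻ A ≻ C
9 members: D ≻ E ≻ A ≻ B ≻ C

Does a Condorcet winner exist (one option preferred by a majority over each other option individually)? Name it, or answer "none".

Checking pairwise contests:
D beats A 29–11.
B beats D 22–18.
D beats E 25–15.
A beats C 23–17.
E beats B 22–18.
Every option loses at least one head-to-head, so there is no Condorcet winner.

none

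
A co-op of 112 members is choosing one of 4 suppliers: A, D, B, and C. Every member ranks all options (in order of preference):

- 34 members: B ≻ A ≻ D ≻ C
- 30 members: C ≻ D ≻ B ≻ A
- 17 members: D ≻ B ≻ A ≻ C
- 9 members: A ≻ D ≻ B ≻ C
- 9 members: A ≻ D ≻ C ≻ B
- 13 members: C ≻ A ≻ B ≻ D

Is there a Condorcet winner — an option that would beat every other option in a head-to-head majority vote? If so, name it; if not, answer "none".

none

Checking pairwise contests:
B beats A 81–31.
A beats D 65–47.
D beats B 65–47.
A beats C 69–43.
Every option loses at least one head-to-head, so there is no Condorcet winner.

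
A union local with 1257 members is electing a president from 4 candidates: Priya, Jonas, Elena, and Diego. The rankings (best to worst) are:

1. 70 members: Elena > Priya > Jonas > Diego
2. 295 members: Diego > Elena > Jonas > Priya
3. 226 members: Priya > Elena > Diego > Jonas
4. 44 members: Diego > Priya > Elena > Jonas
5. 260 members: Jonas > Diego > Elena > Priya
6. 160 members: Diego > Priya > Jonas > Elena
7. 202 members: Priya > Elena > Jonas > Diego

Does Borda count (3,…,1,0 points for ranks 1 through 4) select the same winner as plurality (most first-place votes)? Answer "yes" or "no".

Borda — scores: Priya 1832, Jonas 1507, Elena 1960, Diego 2243. Winner: Diego.
Plurality — first-place votes: Priya 428, Jonas 260, Elena 70, Diego 499. Winner: Diego.
The two methods agree.

yes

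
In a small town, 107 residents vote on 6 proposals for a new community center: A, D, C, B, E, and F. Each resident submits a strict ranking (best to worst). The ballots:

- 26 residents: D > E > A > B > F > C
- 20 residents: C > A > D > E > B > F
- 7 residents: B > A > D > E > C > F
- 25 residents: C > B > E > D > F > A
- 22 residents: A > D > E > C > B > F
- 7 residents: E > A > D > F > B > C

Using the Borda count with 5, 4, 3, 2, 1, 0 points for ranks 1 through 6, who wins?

D

A: 26·3 + 20·4 + 7·4 + 25·0 + 22·5 + 7·4 = 324
D: 26·5 + 20·3 + 7·3 + 25·2 + 22·4 + 7·3 = 370
C: 26·0 + 20·5 + 7·1 + 25·5 + 22·2 + 7·0 = 276
B: 26·2 + 20·1 + 7·5 + 25·4 + 22·1 + 7·1 = 236
E: 26·4 + 20·2 + 7·2 + 25·3 + 22·3 + 7·5 = 334
F: 26·1 + 20·0 + 7·0 + 25·1 + 22·0 + 7·2 = 65
D has the highest Borda score (370).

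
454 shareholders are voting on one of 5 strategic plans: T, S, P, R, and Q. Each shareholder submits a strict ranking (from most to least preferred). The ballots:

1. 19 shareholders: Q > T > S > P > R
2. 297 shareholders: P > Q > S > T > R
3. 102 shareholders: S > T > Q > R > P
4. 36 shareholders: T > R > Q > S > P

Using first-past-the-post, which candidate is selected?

First-place votes: T 36, S 102, P 297, R 0, Q 19.
P has the most first-place votes.

P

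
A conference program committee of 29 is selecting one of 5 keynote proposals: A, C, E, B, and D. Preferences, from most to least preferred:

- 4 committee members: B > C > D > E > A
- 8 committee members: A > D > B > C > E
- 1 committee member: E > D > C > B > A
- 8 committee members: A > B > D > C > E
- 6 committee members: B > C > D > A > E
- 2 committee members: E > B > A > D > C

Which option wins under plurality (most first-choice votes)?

First-place votes: A 16, C 0, E 3, B 10, D 0.
A has the most first-place votes.

A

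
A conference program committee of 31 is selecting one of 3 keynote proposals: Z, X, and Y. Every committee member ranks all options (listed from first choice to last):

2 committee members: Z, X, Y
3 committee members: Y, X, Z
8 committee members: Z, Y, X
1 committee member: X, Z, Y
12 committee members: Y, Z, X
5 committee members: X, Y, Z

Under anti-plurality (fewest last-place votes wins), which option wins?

Y

Last-place votes: Z 8, X 20, Y 3.
Y is ranked last by the fewest voters, so Y wins.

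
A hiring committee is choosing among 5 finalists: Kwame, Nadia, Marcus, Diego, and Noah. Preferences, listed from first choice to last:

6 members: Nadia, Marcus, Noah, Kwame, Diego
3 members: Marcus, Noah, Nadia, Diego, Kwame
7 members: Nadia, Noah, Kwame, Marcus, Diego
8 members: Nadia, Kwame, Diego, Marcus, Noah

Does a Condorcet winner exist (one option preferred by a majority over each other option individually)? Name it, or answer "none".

Nadia vs Kwame: 24–0 for Nadia.
Nadia vs Marcus: 21–3 for Nadia.
Nadia vs Diego: 24–0 for Nadia.
Nadia vs Noah: 21–3 for Nadia.
Nadia beats every other option head-to-head.

Nadia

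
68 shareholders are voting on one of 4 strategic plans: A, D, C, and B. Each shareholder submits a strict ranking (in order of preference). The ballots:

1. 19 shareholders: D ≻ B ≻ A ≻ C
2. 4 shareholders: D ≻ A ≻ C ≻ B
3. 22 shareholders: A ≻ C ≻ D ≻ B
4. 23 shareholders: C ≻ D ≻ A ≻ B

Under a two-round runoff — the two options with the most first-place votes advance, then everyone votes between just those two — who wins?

C

Round 1 first-place votes: A 22, D 23, C 23, B 0.
C and D advance.
Runoff: C is preferred to D by 45 voters; D by 23.
C wins the runoff.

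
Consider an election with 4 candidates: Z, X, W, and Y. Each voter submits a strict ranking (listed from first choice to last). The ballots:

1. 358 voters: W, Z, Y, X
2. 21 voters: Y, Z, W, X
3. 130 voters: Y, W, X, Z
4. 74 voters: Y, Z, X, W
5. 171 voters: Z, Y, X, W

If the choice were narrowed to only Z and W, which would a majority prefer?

W

Voters preferring Z to W: 266; preferring W to Z: 488.
W wins the head-to-head.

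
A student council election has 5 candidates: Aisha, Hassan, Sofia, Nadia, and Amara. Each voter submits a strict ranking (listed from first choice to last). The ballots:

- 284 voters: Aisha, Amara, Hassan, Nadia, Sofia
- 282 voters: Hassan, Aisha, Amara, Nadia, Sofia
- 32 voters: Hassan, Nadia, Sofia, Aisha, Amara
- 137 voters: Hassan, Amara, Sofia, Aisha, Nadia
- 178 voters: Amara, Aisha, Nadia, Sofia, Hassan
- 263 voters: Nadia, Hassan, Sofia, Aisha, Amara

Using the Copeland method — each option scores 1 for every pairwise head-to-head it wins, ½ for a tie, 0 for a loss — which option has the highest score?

Hassan

Aisha: beats Sofia, Nadia, and Amara; loses to Hassan → score 3.
Hassan: beats Aisha, Sofia, Nadia, and Amara → score 4.
Sofia: loses to Aisha, Hassan, Nadia, and Amara → score 0.
Nadia: beats Sofia; loses to Aisha, Hassan, and Amara → score 1.
Amara: beats Sofia and Nadia; loses to Aisha and Hassan → score 2.
Hassan has the best pairwise record.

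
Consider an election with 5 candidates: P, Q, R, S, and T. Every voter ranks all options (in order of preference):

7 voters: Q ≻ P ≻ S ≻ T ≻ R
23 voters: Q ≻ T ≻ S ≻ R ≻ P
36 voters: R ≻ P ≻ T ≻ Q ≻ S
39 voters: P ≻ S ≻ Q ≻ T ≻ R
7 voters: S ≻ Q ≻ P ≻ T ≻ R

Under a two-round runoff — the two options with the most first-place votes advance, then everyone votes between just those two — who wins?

Round 1 first-place votes: P 39, Q 30, R 36, S 7, T 0.
P and R advance.
Runoff: P is preferred to R by 53 voters; R by 59.
R wins the runoff.

R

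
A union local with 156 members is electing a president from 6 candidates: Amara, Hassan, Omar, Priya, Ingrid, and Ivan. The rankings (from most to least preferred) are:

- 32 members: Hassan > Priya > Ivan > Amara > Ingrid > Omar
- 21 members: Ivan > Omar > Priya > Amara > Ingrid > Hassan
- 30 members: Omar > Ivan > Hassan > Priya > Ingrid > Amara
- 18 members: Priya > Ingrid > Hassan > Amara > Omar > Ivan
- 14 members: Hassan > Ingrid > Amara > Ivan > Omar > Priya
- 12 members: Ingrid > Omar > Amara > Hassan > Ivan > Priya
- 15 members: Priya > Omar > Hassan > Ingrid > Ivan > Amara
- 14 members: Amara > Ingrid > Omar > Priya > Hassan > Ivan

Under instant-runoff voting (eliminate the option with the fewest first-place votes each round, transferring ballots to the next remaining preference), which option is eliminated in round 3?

Round 1: Amara 14, Hassan 46, Omar 30, Priya 33, Ingrid 12, Ivan 21. Eliminate Ingrid.
Round 2: Amara 14, Hassan 46, Omar 42, Priya 33, Ivan 21. Eliminate Amara.
Round 3: Hassan 46, Omar 56, Priya 33, Ivan 21. Eliminate Ivan.

Ivan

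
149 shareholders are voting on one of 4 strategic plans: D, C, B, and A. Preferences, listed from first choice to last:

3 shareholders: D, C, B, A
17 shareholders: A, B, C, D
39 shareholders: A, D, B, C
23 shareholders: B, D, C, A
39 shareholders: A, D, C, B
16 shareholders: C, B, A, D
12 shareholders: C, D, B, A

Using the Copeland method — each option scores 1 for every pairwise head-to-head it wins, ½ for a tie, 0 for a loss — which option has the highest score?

A

D: beats C and B; loses to A → score 2.
C: loses to D, B, and A → score 0.
B: beats C; loses to D and A → score 1.
A: beats D, C, and B → score 3.
A has the best pairwise record.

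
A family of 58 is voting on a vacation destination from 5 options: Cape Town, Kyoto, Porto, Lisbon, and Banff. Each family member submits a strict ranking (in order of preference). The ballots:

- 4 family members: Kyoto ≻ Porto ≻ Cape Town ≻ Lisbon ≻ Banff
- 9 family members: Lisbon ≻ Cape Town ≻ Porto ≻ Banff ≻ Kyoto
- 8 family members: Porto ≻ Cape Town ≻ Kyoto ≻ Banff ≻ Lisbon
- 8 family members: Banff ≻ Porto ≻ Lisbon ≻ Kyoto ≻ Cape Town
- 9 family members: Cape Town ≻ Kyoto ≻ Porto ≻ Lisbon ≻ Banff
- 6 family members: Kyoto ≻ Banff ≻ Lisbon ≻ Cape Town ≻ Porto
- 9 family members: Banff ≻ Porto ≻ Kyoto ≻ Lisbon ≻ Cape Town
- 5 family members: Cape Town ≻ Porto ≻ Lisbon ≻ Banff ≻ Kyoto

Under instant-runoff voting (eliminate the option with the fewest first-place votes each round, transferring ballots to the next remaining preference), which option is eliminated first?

Round 1: Cape Town 14, Kyoto 10, Porto 8, Lisbon 9, Banff 17. Eliminate Porto.

Porto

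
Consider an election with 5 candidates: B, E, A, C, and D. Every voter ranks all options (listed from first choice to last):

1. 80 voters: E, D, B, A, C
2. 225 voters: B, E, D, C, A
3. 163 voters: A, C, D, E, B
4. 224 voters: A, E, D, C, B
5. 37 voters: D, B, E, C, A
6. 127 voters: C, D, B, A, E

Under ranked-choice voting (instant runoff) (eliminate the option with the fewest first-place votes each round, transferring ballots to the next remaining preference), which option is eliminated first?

D

Round 1: B 225, E 80, A 387, C 127, D 37. Eliminate D.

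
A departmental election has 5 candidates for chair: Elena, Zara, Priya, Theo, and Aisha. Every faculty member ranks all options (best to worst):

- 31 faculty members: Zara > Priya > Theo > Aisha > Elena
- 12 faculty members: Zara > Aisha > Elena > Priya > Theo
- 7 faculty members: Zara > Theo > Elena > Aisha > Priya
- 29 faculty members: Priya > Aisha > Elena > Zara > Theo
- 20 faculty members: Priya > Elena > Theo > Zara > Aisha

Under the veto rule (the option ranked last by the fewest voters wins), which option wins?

Zara

Last-place votes: Elena 31, Zara 0, Priya 7, Theo 41, Aisha 20.
Zara is ranked last by the fewest voters, so Zara wins.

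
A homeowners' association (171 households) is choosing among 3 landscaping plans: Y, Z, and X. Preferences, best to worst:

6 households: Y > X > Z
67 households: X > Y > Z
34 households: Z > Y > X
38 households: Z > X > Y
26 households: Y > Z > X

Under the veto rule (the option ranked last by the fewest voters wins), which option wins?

Last-place votes: Y 38, Z 73, X 60.
Y is ranked last by the fewest voters, so Y wins.

Y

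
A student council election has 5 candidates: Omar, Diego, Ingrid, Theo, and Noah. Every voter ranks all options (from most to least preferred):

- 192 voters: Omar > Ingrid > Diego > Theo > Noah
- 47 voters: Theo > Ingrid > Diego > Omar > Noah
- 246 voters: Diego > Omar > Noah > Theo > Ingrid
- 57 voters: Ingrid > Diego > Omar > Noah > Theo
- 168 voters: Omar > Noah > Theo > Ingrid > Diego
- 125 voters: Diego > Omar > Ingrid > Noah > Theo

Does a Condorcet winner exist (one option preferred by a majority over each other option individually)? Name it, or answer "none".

none

Checking pairwise contests:
Diego beats Omar 475–360.
Ingrid beats Diego 464–371.
Omar beats Ingrid 731–104.
Omar beats Theo 788–47.
Omar beats Noah 835–0.
Every option loses at least one head-to-head, so there is no Condorcet winner.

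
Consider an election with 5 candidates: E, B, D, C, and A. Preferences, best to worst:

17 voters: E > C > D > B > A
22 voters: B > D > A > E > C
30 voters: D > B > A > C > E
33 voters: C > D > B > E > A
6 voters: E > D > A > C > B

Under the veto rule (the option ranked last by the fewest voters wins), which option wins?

D

Last-place votes: E 30, B 6, D 0, C 22, A 50.
D is ranked last by the fewest voters, so D wins.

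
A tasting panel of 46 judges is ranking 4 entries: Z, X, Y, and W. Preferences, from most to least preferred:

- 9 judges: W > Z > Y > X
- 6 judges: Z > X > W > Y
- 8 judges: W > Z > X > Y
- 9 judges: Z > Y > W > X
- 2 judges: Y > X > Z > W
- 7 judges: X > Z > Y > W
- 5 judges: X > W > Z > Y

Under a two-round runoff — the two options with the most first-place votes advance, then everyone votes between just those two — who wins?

Round 1 first-place votes: Z 15, X 12, Y 2, W 17.
W and Z advance.
Runoff: W is preferred to Z by 22 voters; Z by 24.
Z wins the runoff.

Z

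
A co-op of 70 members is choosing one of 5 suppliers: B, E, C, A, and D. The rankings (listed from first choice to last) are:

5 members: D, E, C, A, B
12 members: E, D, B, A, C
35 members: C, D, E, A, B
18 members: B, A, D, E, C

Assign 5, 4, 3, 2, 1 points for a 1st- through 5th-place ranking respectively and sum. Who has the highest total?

D

B: 5·1 + 12·3 + 35·1 + 18·5 = 166
E: 5·4 + 12·5 + 35·3 + 18·2 = 221
C: 5·3 + 12·1 + 35·5 + 18·1 = 220
A: 5·2 + 12·2 + 35·2 + 18·4 = 176
D: 5·5 + 12·4 + 35·4 + 18·3 = 267
D has the highest Borda score (267).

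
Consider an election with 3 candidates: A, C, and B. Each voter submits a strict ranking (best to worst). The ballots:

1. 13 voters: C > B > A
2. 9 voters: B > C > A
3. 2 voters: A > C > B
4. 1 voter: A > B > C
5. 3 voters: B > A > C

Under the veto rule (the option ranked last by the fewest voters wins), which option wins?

Last-place votes: A 22, C 4, B 2.
B is ranked last by the fewest voters, so B wins.

B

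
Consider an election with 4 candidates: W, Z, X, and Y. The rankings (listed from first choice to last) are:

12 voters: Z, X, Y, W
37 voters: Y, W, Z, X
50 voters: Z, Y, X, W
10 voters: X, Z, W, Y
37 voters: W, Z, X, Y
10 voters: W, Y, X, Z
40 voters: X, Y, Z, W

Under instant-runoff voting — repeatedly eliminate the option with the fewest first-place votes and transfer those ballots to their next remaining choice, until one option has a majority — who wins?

Z

Round 1: W 47, Z 62, X 50, Y 37. Eliminate Y.
Round 2: W 84, Z 62, X 50. Eliminate X.
Round 3: W 84, Z 112. Z has a majority.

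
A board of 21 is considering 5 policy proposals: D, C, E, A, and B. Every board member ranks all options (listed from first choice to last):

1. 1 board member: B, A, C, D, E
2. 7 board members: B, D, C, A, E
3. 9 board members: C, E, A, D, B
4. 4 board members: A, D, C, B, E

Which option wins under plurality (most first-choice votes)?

C

First-place votes: D 0, C 9, E 0, A 4, B 8.
C has the most first-place votes.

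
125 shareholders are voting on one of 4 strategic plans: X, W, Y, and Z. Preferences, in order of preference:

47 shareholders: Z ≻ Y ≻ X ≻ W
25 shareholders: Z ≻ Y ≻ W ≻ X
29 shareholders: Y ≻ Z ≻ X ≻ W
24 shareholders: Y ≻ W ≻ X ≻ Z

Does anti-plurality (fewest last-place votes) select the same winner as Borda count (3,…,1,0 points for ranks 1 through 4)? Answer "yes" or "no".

yes

Anti-plurality — last-place votes: X 25, W 76, Y 0, Z 24. Winner: Y.
Borda — scores: X 100, W 73, Y 303, Z 274. Winner: Y.
The two methods agree.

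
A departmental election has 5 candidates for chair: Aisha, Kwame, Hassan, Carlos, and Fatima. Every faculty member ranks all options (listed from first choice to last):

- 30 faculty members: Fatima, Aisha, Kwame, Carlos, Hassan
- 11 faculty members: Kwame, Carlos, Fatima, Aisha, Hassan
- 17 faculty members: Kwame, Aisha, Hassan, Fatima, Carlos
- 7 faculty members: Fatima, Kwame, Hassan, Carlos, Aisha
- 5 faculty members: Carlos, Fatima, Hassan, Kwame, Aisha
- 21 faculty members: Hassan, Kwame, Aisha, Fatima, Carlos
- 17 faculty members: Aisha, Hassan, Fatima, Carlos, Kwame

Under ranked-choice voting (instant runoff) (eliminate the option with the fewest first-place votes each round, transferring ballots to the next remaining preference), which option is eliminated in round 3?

Round 1: Aisha 17, Kwame 28, Hassan 21, Carlos 5, Fatima 37. Eliminate Carlos.
Round 2: Aisha 17, Kwame 28, Hassan 21, Fatima 42. Eliminate Aisha.
Round 3: Kwame 28, Hassan 38, Fatima 42. Eliminate Kwame.

Kwame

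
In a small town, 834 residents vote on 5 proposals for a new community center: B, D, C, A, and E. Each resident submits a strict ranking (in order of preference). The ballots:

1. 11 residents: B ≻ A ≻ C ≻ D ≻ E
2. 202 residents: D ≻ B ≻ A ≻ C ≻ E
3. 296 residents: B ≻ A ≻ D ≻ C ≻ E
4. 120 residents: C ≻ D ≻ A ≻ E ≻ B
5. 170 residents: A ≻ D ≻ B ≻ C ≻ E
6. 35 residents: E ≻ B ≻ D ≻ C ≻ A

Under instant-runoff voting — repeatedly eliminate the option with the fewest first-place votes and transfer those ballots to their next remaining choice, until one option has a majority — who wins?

Round 1: B 307, D 202, C 120, A 170, E 35. Eliminate E.
Round 2: B 342, D 202, C 120, A 170. Eliminate C.
Round 3: B 342, D 322, A 170. Eliminate A.
Round 4: B 342, D 492. D has a majority.

D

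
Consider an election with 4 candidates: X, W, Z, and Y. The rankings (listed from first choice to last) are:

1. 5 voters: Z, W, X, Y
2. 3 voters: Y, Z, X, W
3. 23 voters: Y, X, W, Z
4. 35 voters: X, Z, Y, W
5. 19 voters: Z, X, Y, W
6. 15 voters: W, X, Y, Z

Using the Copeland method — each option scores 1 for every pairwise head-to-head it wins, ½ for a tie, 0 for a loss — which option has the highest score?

X

X: beats W, Z, and Y → score 3.
W: loses to X, Z, and Y → score 0.
Z: beats W and Y; loses to X → score 2.
Y: beats W; loses to X and Z → score 1.
X has the best pairwise record.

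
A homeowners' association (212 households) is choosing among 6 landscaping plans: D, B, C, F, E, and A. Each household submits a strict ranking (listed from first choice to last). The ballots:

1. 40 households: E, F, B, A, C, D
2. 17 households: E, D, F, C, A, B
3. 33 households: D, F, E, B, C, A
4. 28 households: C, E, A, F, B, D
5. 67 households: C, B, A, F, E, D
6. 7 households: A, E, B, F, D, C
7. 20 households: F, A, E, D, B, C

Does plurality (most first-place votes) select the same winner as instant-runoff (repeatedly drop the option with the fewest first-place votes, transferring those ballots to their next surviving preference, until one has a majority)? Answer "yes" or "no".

Plurality — first-place votes: D 33, B 0, C 95, F 20, E 57, A 7. Winner: C.
Instant-runoff — R1 D 33, B 0, C 95, F 20, E 57, A 7 (B out); R2 D 33, C 95, F 20, E 57, A 7 (A out); R3 D 33, C 95, F 20, E 64 (F out); R4 D 33, C 95, E 84 (D out); R5 C 95, E 117 (E winner). Winner: E.
The two methods disagree.

no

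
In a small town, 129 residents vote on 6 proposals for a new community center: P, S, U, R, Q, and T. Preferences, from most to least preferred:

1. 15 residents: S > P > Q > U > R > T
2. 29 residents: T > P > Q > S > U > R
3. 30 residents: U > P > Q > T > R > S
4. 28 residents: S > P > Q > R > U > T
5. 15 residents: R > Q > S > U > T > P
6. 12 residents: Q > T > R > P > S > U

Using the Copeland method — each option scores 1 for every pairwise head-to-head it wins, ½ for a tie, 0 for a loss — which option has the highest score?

P: beats S, U, R, Q, and T → score 5.
S: beats U and R; loses to P, Q, and T → score 2.
U: beats R and T; loses to P, S, and Q → score 2.
R: loses to P, S, U, Q, and T → score 0.
Q: beats S, U, R, and T; loses to P → score 4.
T: beats S and R; loses to P, U, and Q → score 2.
P has the best pairwise record.

P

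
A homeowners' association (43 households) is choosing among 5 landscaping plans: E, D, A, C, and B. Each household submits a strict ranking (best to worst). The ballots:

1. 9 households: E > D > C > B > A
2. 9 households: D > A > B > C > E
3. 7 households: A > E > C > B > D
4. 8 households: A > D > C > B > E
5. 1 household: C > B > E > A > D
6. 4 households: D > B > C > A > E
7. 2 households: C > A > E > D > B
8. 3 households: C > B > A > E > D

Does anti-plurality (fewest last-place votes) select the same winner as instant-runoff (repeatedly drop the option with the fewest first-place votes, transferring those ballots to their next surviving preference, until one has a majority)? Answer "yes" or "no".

no

Anti-plurality — last-place votes: E 21, D 11, A 9, C 0, B 2. Winner: C.
Instant-runoff — R1 E 9, D 13, A 15, C 6, B 0 (B out); R2 E 9, D 13, A 15, C 6 (C out); R3 E 10, D 13, A 20 (E out); R4 D 22, A 21 (D winner). Winner: D.
The two methods disagree.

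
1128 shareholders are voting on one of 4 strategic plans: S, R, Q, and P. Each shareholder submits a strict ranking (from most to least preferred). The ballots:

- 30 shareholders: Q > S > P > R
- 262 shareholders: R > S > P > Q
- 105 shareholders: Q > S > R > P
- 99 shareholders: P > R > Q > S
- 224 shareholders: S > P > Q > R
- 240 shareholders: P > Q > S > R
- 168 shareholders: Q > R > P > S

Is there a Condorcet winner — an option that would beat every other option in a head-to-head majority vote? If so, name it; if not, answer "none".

none

Checking pairwise contests:
Q beats S 642–486.
S beats R 599–529.
P beats Q 825–303.
S beats P 621–507.
Every option loses at least one head-to-head, so there is no Condorcet winner.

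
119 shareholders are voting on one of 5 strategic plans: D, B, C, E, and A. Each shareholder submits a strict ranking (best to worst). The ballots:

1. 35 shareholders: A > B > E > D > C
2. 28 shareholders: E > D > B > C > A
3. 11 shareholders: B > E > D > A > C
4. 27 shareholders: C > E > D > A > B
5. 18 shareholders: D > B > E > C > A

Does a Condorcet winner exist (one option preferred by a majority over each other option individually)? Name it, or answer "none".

Checking pairwise contests:
E beats D 101–18.
D beats B 73–46.
D beats C 92–27.
B beats E 64–55.
D beats A 84–35.
Every option loses at least one head-to-head, so there is no Condorcet winner.

none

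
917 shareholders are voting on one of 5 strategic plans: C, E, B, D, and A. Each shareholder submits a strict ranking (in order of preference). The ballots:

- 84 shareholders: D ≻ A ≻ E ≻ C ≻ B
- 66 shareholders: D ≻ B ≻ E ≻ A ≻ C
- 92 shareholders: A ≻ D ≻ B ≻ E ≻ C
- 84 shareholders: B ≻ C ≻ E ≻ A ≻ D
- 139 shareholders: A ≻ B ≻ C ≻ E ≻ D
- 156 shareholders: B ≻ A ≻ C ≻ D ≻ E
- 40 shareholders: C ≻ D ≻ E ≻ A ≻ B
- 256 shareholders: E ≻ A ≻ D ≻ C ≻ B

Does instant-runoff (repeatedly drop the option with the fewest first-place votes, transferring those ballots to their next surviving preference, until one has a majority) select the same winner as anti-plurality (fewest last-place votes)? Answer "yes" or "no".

yes

Instant-runoff — R1 C 40, E 256, B 240, D 150, A 231 (C out); R2 E 256, B 240, D 190, A 231 (D out); R3 E 296, B 306, A 315 (E out); R4 B 306, A 611 (A winner). Winner: A.
Anti-plurality — last-place votes: C 158, E 156, B 380, D 223, A 0. Winner: A.
The two methods agree.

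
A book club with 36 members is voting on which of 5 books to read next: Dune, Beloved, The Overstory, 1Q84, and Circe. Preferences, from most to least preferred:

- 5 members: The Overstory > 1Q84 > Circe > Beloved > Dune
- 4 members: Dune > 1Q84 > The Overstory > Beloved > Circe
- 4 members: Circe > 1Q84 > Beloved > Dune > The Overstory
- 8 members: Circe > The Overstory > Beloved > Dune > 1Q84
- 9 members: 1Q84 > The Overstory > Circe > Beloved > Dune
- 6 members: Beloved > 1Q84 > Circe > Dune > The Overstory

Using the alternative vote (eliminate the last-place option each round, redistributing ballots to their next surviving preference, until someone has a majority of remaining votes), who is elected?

1Q84

Round 1: Dune 4, Beloved 6, The Overstory 5, 1Q84 9, Circe 12. Eliminate Dune.
Round 2: Beloved 6, The Overstory 5, 1Q84 13, Circe 12. Eliminate The Overstory.
Round 3: Beloved 6, 1Q84 18, Circe 12. Eliminate Beloved.
Round 4: 1Q84 24, Circe 12. 1Q84 has a majority.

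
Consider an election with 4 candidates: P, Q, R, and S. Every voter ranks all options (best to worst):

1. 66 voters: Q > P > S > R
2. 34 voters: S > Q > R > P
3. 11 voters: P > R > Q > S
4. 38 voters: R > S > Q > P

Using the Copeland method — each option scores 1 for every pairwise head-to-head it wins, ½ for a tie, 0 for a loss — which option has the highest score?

P: beats R and S; loses to Q → score 2.
Q: beats P, R, and S → score 3.
R: loses to P, Q, and S → score 0.
S: beats R; loses to P and Q → score 1.
Q has the best pairwise record.

Q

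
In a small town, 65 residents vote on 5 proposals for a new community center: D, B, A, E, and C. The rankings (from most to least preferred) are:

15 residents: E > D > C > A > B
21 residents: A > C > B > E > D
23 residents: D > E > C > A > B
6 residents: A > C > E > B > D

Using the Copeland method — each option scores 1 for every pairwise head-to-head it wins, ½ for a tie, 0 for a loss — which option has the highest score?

D: beats B, A, and C; loses to E → score 3.
B: loses to D, A, E, and C → score 0.
A: beats B; loses to D, E, and C → score 1.
E: beats D, B, A, and C → score 4.
C: beats B and A; loses to D and E → score 2.
E has the best pairwise record.

E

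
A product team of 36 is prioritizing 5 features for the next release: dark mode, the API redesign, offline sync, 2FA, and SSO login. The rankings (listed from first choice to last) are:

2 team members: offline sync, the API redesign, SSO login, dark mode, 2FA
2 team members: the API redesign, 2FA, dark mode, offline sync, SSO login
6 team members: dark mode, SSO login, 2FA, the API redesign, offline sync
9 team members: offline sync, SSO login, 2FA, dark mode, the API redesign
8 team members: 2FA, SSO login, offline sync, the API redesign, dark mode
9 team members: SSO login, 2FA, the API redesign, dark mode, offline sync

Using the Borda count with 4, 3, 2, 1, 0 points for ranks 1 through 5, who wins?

dark mode: 2·1 + 2·2 + 6·4 + 9·1 + 8·0 + 9·1 = 48
the API redesign: 2·3 + 2·4 + 6·1 + 9·0 + 8·1 + 9·2 = 46
offline sync: 2·4 + 2·1 + 6·0 + 9·4 + 8·2 + 9·0 = 62
2FA: 2·0 + 2·3 + 6·2 + 9·2 + 8·4 + 9·3 = 95
SSO login: 2·2 + 2·0 + 6·3 + 9·3 + 8·3 + 9·4 = 109
SSO login has the highest Borda score (109).

SSO login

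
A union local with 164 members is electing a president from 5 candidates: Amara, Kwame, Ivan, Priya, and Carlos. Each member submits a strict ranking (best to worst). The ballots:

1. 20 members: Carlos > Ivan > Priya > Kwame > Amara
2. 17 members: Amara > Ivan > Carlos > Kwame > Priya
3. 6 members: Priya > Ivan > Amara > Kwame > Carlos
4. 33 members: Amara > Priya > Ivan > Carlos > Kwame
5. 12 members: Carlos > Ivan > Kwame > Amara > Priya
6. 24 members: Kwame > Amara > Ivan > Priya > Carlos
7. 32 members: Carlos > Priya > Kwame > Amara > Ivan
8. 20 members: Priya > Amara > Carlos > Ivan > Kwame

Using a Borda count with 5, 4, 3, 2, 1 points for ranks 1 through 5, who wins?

Amara: 20·1 + 17·5 + 6·3 + 33·5 + 12·2 + 24·4 + 32·2 + 20·4 = 552
Kwame: 20·2 + 17·2 + 6·2 + 33·1 + 12·3 + 24·5 + 32·3 + 20·1 = 391
Ivan: 20·4 + 17·4 + 6·4 + 33·3 + 12·4 + 24·3 + 32·1 + 20·2 = 463
Priya: 20·3 + 17·1 + 6·5 + 33·4 + 12·1 + 24·2 + 32·4 + 20·5 = 527
Carlos: 20·5 + 17·3 + 6·1 + 33·2 + 12·5 + 24·1 + 32·5 + 20·3 = 527
Amara has the highest Borda score (552).

Amara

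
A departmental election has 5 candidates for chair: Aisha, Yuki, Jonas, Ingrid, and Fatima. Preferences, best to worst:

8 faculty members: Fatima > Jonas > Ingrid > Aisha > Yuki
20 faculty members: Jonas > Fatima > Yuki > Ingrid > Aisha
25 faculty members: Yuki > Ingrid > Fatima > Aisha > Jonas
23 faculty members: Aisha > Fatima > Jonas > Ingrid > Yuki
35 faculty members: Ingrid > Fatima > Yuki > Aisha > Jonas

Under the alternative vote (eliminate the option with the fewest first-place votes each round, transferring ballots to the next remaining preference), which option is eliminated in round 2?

Aisha

Round 1: Aisha 23, Yuki 25, Jonas 20, Ingrid 35, Fatima 8. Eliminate Fatima.
Round 2: Aisha 23, Yuki 25, Jonas 28, Ingrid 35. Eliminate Aisha.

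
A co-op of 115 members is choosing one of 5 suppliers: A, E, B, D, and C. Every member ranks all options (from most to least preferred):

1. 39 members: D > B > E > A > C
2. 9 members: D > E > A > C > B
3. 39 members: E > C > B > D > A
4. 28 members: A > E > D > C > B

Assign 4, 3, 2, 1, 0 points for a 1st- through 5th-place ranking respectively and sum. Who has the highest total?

A: 39·1 + 9·2 + 39·0 + 28·4 = 169
E: 39·2 + 9·3 + 39·4 + 28·3 = 345
B: 39·3 + 9·0 + 39·2 + 28·0 = 195
D: 39·4 + 9·4 + 39·1 + 28·2 = 287
C: 39·0 + 9·1 + 39·3 + 28·1 = 154
E has the highest Borda score (345).

E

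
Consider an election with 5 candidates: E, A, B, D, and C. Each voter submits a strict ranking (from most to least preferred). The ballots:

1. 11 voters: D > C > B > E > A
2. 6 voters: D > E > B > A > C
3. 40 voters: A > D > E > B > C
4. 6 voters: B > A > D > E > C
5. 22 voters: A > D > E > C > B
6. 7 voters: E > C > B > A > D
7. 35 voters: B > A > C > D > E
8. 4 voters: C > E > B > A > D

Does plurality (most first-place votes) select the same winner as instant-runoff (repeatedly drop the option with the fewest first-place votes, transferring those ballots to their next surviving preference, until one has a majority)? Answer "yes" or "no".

no

Plurality — first-place votes: E 7, A 62, B 41, D 17, C 4. Winner: A.
Instant-runoff — R1 E 7, A 62, B 41, D 17, C 4 (C out); R2 E 11, A 62, B 41, D 17 (E out); R3 A 62, B 52, D 17 (D out); R4 A 62, B 69 (B winner). Winner: B.
The two methods disagree.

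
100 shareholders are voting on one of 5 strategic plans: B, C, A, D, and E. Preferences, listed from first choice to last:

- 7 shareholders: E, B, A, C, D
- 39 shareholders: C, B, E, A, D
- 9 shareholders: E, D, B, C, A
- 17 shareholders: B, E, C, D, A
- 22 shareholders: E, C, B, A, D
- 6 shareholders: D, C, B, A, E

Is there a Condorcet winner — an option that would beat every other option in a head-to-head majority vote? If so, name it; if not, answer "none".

none

Checking pairwise contests:
C beats B 67–33.
E beats C 55–45.
B beats A 100–0.
B beats D 85–15.
B beats E 62–38.
Every option loses at least one head-to-head, so there is no Condorcet winner.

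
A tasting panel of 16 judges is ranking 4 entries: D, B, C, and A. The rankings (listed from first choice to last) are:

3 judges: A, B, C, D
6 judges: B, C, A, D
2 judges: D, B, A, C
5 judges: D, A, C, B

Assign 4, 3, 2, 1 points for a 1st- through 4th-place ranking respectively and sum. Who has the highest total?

B

D: 3·1 + 6·1 + 2·4 + 5·4 = 37
B: 3·3 + 6·4 + 2·3 + 5·1 = 44
C: 3·2 + 6·3 + 2·1 + 5·2 = 36
A: 3·4 + 6·2 + 2·2 + 5·3 = 43
B has the highest Borda score (44).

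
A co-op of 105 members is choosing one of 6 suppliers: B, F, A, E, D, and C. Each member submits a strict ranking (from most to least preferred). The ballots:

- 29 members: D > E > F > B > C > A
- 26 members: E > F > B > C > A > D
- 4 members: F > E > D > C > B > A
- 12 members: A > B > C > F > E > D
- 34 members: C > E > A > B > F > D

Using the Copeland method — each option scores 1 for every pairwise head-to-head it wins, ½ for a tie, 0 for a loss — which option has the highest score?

B: beats A, D, and C; loses to F and E → score 3.
F: beats B, A, D, and C; loses to E → score 4.
A: beats D; loses to B, F, E, and C → score 1.
E: beats B, F, A, D, and C → score 5.
D: loses to B, F, A, E, and C → score 0.
C: beats A and D; loses to B, F, and E → score 2.
E has the best pairwise record.

E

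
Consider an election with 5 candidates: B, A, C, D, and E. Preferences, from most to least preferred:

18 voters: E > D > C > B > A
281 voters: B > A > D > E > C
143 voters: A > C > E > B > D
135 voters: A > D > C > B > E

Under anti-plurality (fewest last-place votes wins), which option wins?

Last-place votes: B 0, A 18, C 281, D 143, E 135.
B is ranked last by the fewest voters, so B wins.

B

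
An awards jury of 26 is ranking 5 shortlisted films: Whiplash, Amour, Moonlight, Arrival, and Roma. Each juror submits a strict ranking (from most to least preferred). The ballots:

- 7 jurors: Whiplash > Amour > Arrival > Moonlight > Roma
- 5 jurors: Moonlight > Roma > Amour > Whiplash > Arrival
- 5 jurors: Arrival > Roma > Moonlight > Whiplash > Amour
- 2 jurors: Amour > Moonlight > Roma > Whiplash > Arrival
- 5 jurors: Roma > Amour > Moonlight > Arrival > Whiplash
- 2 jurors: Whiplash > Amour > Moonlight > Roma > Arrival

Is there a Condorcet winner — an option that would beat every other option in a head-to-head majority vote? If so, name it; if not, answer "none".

none

Checking pairwise contests:
Moonlight beats Whiplash 17–9.
Whiplash beats Amour 14–12.
Amour beats Moonlight 16–10.
Whiplash beats Arrival 16–10.
Moonlight beats Roma 16–10.
Every option loses at least one head-to-head, so there is no Condorcet winner.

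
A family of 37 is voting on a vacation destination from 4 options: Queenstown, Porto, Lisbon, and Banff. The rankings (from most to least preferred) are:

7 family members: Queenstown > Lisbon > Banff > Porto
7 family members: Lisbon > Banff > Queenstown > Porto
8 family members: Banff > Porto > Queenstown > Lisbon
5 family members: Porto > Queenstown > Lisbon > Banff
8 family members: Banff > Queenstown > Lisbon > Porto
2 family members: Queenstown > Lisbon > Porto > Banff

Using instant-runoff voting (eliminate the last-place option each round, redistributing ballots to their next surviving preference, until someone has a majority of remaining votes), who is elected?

Round 1: Queenstown 9, Porto 5, Lisbon 7, Banff 16. Eliminate Porto.
Round 2: Queenstown 14, Lisbon 7, Banff 16. Eliminate Lisbon.
Round 3: Queenstown 14, Banff 23. Banff has a majority.

Banff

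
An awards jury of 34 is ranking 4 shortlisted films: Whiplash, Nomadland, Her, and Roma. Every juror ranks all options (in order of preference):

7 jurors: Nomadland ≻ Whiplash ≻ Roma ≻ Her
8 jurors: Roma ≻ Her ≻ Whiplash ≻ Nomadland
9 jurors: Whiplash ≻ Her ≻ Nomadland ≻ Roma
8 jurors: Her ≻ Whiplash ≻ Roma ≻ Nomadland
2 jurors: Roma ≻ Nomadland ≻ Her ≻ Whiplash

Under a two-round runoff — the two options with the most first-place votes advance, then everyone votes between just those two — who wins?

Round 1 first-place votes: Whiplash 9, Nomadland 7, Her 8, Roma 10.
Roma and Whiplash advance.
Runoff: Roma is preferred to Whiplash by 10 voters; Whiplash by 24.
Whiplash wins the runoff.

Whiplash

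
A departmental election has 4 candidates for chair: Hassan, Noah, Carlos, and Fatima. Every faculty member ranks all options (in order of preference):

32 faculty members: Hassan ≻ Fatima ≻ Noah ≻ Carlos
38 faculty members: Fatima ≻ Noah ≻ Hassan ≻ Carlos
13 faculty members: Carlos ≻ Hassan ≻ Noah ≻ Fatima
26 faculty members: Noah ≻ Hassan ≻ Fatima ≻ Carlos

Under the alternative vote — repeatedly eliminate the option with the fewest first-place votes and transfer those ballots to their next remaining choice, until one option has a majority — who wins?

Round 1: Hassan 32, Noah 26, Carlos 13, Fatima 38. Eliminate Carlos.
Round 2: Hassan 45, Noah 26, Fatima 38. Eliminate Noah.
Round 3: Hassan 71, Fatima 38. Hassan has a majority.

Hassan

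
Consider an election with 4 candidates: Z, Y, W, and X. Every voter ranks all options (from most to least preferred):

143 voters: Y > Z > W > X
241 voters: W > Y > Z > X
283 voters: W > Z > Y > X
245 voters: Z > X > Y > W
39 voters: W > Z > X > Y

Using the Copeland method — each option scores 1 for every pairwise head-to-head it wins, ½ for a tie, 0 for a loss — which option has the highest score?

W

Z: beats Y and X; loses to W → score 2.
Y: beats X; loses to Z and W → score 1.
W: beats Z, Y, and X → score 3.
X: loses to Z, Y, and W → score 0.
W has the best pairwise record.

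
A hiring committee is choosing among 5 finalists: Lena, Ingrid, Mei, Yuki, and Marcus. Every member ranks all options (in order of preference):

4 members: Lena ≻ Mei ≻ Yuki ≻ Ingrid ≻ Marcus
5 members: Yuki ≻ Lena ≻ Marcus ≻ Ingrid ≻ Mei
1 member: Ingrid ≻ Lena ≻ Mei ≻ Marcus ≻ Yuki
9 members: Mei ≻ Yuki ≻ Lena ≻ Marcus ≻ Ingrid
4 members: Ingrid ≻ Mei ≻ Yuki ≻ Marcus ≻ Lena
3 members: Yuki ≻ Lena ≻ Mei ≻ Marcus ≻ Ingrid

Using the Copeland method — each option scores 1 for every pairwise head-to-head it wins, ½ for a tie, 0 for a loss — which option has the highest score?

Lena: beats Ingrid and Marcus; ties Mei; loses to Yuki → score 2.5.
Ingrid: loses to Lena, Mei, Yuki, and Marcus → score 0.
Mei: beats Ingrid, Yuki, and Marcus; ties Lena → score 3.5.
Yuki: beats Lena, Ingrid, and Marcus; loses to Mei → score 3.
Marcus: beats Ingrid; loses to Lena, Mei, and Yuki → score 1.
Mei has the best pairwise record.

Mei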